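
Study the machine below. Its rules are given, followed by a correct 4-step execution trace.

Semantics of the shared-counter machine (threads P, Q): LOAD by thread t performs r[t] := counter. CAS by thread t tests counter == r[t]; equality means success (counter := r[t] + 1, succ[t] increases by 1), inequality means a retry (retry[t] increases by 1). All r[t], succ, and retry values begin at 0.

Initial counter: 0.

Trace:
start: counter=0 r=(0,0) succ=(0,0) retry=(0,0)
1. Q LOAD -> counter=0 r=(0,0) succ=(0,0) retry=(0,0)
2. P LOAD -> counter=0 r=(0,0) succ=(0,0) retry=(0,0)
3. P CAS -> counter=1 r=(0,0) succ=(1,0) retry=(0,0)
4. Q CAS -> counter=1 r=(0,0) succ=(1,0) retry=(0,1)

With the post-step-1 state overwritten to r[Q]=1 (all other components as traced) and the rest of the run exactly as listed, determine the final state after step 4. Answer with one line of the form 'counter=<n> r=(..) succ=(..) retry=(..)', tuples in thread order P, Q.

counter=2 r=(0,1) succ=(1,1) retry=(0,0)

state after step 1 := counter=0 r=(0,1) succ=(0,0) retry=(0,0)
2. P LOAD -> counter=0 r=(0,1) succ=(0,0) retry=(0,0)
3. P CAS -> counter=1 r=(0,1) succ=(1,0) retry=(0,0)
4. Q CAS -> counter=2 r=(0,1) succ=(1,1) retry=(0,0)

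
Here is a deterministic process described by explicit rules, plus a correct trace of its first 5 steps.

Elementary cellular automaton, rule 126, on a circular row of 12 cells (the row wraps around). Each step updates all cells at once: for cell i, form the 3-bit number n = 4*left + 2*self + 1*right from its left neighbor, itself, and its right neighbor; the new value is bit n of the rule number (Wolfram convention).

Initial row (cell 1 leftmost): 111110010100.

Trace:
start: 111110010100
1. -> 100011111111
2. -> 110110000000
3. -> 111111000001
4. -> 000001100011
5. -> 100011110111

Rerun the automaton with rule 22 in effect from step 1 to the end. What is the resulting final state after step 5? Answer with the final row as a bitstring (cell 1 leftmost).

(re-executing steps 1..5 under rule 22; state before step 1: 111110010100)
1. -> 000001110111
2. -> 100010000000
3. -> 110111000001
4. -> 000000100010
5. -> 000001110111

000001110111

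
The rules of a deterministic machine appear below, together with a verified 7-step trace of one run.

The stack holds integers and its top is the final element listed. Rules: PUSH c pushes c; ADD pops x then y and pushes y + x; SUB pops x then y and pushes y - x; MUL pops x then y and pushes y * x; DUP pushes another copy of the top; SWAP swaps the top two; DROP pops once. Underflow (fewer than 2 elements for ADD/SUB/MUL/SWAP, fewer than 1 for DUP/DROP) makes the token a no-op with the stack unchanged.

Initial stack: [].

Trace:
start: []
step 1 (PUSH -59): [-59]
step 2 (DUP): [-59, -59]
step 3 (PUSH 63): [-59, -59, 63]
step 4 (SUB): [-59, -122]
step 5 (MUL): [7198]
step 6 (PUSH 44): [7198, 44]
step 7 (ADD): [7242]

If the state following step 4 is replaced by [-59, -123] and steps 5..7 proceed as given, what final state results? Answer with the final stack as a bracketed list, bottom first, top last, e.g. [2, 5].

[7301]

state after step 4 := [-59, -123]
step 5 (MUL): [7257]
step 6 (PUSH 44): [7257, 44]
step 7 (ADD): [7301]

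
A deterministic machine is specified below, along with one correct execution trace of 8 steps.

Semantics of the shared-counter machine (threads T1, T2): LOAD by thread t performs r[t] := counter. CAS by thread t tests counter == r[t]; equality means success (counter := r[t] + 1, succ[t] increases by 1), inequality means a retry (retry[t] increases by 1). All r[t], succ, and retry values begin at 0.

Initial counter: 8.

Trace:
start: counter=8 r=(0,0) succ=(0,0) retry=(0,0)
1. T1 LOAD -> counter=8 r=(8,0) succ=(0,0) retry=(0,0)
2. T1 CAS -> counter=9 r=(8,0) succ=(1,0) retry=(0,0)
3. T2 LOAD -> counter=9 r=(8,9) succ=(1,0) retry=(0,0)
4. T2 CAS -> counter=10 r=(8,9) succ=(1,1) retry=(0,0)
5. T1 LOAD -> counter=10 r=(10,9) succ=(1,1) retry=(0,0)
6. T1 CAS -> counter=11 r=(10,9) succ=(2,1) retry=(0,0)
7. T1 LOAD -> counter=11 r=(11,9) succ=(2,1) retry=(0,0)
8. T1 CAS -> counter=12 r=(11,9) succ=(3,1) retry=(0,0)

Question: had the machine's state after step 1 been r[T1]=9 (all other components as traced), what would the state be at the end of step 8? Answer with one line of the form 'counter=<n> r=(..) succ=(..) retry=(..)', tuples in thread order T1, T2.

state after step 1 := counter=8 r=(9,0) succ=(0,0) retry=(0,0)
2. T1 CAS -> counter=8 r=(9,0) succ=(0,0) retry=(1,0)
3. T2 LOAD -> counter=8 r=(9,8) succ=(0,0) retry=(1,0)
4. T2 CAS -> counter=9 r=(9,8) succ=(0,1) retry=(1,0)
5. T1 LOAD -> counter=9 r=(9,8) succ=(0,1) retry=(1,0)
6. T1 CAS -> counter=10 r=(9,8) succ=(1,1) retry=(1,0)
7. T1 LOAD -> counter=10 r=(10,8) succ=(1,1) retry=(1,0)
8. T1 CAS -> counter=11 r=(10,8) succ=(2,1) retry=(1,0)

counter=11 r=(10,8) succ=(2,1) retry=(1,0)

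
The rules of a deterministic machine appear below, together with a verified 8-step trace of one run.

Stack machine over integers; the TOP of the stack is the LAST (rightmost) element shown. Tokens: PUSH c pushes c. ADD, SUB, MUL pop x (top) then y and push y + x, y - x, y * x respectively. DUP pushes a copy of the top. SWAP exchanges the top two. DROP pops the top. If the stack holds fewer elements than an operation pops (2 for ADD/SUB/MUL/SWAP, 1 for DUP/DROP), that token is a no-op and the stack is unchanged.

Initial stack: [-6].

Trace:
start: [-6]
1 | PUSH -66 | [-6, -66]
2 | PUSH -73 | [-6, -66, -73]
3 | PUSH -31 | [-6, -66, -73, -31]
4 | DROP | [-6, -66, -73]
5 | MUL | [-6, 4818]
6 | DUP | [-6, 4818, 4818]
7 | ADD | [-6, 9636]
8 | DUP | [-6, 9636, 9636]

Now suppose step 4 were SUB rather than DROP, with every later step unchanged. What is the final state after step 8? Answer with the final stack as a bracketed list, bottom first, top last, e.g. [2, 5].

[-6, 5544, 5544]

(re-executing from step 4 with the substitution; state before step 4: [-6, -66, -73, -31])
4 | SUB | [-6, -66, -42]
5 | MUL | [-6, 2772]
6 | DUP | [-6, 2772, 2772]
7 | ADD | [-6, 5544]
8 | DUP | [-6, 5544, 5544]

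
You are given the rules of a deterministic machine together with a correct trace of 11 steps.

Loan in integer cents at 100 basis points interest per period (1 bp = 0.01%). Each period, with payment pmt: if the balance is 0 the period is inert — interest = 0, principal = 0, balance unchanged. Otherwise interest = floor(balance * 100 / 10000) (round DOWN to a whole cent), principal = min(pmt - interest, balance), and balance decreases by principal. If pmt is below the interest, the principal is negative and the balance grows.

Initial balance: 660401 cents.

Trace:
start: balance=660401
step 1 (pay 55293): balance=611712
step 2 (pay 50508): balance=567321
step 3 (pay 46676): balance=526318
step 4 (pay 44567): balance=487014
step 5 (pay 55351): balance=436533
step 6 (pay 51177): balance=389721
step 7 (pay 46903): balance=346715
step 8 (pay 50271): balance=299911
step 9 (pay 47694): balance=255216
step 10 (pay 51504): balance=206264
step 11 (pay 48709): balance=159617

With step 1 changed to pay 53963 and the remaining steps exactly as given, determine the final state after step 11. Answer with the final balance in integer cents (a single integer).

161084

(re-executing from step 1 with the substitution; state before step 1: balance=660401)
step 1 (pay 53963): balance=613042
step 2 (pay 50508): balance=568664
step 3 (pay 46676): balance=527674
step 4 (pay 44567): balance=488383
step 5 (pay 55351): balance=437915
step 6 (pay 51177): balance=391117
step 7 (pay 46903): balance=348125
step 8 (pay 50271): balance=301335
step 9 (pay 47694): balance=256654
step 10 (pay 51504): balance=207716
step 11 (pay 48709): balance=161084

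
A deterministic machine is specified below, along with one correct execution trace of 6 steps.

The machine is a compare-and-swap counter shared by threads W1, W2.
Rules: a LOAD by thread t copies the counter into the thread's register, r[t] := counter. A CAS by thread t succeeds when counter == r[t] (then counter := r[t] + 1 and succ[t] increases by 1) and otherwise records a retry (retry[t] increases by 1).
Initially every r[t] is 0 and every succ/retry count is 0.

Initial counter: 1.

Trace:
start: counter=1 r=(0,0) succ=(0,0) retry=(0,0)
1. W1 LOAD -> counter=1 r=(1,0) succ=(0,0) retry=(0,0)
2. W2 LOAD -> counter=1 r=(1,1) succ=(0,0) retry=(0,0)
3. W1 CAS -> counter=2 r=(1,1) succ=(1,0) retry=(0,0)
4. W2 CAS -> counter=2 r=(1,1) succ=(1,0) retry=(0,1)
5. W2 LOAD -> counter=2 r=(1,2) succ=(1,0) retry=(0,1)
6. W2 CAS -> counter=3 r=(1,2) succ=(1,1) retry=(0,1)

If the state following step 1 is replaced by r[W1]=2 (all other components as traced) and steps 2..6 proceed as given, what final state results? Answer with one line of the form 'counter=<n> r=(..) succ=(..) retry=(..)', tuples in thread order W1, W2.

state after step 1 := counter=1 r=(2,0) succ=(0,0) retry=(0,0)
2. W2 LOAD -> counter=1 r=(2,1) succ=(0,0) retry=(0,0)
3. W1 CAS -> counter=1 r=(2,1) succ=(0,0) retry=(1,0)
4. W2 CAS -> counter=2 r=(2,1) succ=(0,1) retry=(1,0)
5. W2 LOAD -> counter=2 r=(2,2) succ=(0,1) retry=(1,0)
6. W2 CAS -> counter=3 r=(2,2) succ=(0,2) retry=(1,0)

counter=3 r=(2,2) succ=(0,2) retry=(1,0)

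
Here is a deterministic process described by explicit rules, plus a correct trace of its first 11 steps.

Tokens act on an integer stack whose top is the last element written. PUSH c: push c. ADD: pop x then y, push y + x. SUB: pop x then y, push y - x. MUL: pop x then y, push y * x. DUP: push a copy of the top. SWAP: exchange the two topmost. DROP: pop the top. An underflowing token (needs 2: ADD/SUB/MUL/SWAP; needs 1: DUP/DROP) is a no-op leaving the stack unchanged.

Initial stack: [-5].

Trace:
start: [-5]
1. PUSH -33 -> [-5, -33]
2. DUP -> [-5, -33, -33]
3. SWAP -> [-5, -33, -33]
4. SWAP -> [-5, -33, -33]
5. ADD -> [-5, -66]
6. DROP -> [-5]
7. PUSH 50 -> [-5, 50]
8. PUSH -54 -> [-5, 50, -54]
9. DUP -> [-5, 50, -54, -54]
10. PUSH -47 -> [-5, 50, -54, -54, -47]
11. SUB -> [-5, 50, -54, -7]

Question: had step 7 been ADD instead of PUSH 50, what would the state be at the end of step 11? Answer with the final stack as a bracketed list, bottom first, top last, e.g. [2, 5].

[-5, -54, -7]

(re-executing from step 7 with the substitution; state before step 7: [-5])
7. ADD -> [-5]
8. PUSH -54 -> [-5, -54]
9. DUP -> [-5, -54, -54]
10. PUSH -47 -> [-5, -54, -54, -47]
11. SUB -> [-5, -54, -7]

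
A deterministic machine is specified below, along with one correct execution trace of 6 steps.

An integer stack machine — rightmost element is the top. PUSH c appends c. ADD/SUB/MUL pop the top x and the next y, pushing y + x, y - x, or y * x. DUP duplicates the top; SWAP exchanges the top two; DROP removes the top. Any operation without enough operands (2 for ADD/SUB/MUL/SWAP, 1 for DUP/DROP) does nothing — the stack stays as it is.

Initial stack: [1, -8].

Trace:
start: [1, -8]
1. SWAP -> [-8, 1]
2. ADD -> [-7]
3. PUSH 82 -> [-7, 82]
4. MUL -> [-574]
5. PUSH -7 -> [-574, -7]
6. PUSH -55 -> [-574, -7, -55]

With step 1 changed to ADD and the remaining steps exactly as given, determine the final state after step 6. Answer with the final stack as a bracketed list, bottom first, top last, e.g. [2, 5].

(re-executing from step 1 with the substitution; state before step 1: [1, -8])
1. ADD -> [-7]
2. ADD -> [-7]
3. PUSH 82 -> [-7, 82]
4. MUL -> [-574]
5. PUSH -7 -> [-574, -7]
6. PUSH -55 -> [-574, -7, -55]

[-574, -7, -55]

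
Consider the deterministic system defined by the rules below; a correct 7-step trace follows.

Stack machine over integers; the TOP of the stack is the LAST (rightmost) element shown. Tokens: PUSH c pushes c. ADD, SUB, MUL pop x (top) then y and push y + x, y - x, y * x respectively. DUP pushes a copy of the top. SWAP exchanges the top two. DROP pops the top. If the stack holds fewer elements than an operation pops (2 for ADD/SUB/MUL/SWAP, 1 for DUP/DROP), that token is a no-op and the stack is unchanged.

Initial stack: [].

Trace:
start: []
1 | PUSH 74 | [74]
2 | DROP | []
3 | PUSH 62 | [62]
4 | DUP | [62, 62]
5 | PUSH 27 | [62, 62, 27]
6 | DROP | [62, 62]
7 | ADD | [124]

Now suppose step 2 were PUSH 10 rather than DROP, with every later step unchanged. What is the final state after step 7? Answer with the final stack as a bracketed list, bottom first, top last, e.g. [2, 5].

(re-executing from step 2 with the substitution; state before step 2: [74])
2 | PUSH 10 | [74, 10]
3 | PUSH 62 | [74, 10, 62]
4 | DUP | [74, 10, 62, 62]
5 | PUSH 27 | [74, 10, 62, 62, 27]
6 | DROP | [74, 10, 62, 62]
7 | ADD | [74, 10, 124]

[74, 10, 124]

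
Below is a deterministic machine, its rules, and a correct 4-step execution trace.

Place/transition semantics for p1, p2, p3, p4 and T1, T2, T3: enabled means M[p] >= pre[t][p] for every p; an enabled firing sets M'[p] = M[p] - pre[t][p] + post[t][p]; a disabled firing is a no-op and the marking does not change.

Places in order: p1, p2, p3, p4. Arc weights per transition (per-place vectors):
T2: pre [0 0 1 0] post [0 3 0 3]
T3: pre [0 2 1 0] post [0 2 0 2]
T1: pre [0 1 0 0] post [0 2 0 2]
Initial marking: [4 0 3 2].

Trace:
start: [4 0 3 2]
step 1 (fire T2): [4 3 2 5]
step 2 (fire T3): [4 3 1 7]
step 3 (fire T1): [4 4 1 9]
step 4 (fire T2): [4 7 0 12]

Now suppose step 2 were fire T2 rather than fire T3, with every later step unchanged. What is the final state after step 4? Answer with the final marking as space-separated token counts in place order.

4 10 0 13

(re-executing from step 2 with the substitution; state before step 2: [4 3 2 5])
step 2 (fire T2): [4 6 1 8]
step 3 (fire T1): [4 7 1 10]
step 4 (fire T2): [4 10 0 13]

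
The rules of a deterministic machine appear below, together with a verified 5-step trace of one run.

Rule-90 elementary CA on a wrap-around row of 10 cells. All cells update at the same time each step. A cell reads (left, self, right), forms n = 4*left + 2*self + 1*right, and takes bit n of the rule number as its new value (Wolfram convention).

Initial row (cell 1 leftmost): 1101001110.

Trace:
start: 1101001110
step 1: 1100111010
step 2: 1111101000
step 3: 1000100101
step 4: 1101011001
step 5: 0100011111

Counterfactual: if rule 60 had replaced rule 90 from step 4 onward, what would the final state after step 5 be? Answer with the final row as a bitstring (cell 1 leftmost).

(re-executing steps 4..5 under rule 60; state before step 4: 1000100101)
step 4: 0100110111
step 5: 1110101100

1110101100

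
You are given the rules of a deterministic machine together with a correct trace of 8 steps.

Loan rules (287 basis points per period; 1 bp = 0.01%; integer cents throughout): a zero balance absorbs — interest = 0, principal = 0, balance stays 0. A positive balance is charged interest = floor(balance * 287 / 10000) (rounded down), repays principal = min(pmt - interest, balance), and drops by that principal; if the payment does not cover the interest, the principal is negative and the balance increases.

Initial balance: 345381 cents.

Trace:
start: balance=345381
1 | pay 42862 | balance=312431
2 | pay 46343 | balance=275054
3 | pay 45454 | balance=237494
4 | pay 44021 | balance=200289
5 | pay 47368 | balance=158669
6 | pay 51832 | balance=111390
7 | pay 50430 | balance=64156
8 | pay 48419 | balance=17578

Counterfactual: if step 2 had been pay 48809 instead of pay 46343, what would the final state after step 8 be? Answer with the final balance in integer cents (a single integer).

14655

(re-executing from step 2 with the substitution; state before step 2: balance=312431)
2 | pay 48809 | balance=272588
3 | pay 45454 | balance=234957
4 | pay 44021 | balance=197679
5 | pay 47368 | balance=155984
6 | pay 51832 | balance=108628
7 | pay 50430 | balance=61315
8 | pay 48419 | balance=14655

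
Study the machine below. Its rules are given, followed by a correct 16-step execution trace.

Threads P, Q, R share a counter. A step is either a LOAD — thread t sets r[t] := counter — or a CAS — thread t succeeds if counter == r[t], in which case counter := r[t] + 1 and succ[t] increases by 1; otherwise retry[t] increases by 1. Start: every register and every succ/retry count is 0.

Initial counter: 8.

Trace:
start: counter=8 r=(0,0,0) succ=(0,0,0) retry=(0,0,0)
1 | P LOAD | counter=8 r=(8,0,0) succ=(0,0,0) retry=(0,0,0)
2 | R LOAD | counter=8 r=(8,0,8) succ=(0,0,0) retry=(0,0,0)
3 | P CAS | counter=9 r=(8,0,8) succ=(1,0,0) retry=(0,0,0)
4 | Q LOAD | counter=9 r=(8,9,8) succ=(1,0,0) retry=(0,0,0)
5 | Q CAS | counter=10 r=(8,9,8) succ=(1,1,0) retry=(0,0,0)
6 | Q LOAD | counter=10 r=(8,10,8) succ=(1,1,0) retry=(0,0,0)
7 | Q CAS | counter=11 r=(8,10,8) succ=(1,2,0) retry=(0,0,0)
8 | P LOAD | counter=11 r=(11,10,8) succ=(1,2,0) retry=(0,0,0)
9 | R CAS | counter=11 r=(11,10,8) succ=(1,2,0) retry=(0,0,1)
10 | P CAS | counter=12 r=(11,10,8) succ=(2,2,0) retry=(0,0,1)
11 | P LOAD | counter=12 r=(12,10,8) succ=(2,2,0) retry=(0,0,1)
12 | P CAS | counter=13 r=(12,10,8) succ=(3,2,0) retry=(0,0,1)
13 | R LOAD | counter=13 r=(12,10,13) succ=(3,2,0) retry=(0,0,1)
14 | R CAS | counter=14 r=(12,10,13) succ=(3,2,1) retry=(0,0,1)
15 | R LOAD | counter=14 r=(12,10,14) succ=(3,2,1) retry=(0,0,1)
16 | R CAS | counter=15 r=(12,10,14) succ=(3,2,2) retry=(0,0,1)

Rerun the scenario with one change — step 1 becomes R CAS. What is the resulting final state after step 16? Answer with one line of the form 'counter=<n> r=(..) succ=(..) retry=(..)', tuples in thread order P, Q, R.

counter=14 r=(11,9,13) succ=(2,2,2) retry=(1,0,2)

(re-executing from step 1 with the substitution; state before step 1: counter=8 r=(0,0,0) succ=(0,0,0) retry=(0,0,0))
1 | R CAS | counter=8 r=(0,0,0) succ=(0,0,0) retry=(0,0,1)
2 | R LOAD | counter=8 r=(0,0,8) succ=(0,0,0) retry=(0,0,1)
3 | P CAS | counter=8 r=(0,0,8) succ=(0,0,0) retry=(1,0,1)
4 | Q LOAD | counter=8 r=(0,8,8) succ=(0,0,0) retry=(1,0,1)
5 | Q CAS | counter=9 r=(0,8,8) succ=(0,1,0) retry=(1,0,1)
6 | Q LOAD | counter=9 r=(0,9,8) succ=(0,1,0) retry=(1,0,1)
7 | Q CAS | counter=10 r=(0,9,8) succ=(0,2,0) retry=(1,0,1)
8 | P LOAD | counter=10 r=(10,9,8) succ=(0,2,0) retry=(1,0,1)
9 | R CAS | counter=10 r=(10,9,8) succ=(0,2,0) retry=(1,0,2)
10 | P CAS | counter=11 r=(10,9,8) succ=(1,2,0) retry=(1,0,2)
11 | P LOAD | counter=11 r=(11,9,8) succ=(1,2,0) retry=(1,0,2)
12 | P CAS | counter=12 r=(11,9,8) succ=(2,2,0) retry=(1,0,2)
13 | R LOAD | counter=12 r=(11,9,12) succ=(2,2,0) retry=(1,0,2)
14 | R CAS | counter=13 r=(11,9,12) succ=(2,2,1) retry=(1,0,2)
15 | R LOAD | counter=13 r=(11,9,13) succ=(2,2,1) retry=(1,0,2)
16 | R CAS | counter=14 r=(11,9,13) succ=(2,2,2) retry=(1,0,2)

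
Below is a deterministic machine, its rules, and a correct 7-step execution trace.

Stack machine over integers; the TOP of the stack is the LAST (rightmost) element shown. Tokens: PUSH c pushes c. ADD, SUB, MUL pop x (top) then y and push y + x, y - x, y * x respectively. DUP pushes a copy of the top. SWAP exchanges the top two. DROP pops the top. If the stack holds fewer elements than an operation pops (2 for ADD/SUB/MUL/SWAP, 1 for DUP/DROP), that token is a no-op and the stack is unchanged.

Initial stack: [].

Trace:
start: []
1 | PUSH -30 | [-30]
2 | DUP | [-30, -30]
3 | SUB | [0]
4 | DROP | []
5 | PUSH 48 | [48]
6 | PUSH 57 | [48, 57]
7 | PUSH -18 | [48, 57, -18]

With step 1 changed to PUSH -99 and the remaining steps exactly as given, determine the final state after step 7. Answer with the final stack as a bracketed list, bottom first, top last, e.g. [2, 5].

(re-executing from step 1 with the substitution; state before step 1: [])
1 | PUSH -99 | [-99]
2 | DUP | [-99, -99]
3 | SUB | [0]
4 | DROP | []
5 | PUSH 48 | [48]
6 | PUSH 57 | [48, 57]
7 | PUSH -18 | [48, 57, -18]

[48, 57, -18]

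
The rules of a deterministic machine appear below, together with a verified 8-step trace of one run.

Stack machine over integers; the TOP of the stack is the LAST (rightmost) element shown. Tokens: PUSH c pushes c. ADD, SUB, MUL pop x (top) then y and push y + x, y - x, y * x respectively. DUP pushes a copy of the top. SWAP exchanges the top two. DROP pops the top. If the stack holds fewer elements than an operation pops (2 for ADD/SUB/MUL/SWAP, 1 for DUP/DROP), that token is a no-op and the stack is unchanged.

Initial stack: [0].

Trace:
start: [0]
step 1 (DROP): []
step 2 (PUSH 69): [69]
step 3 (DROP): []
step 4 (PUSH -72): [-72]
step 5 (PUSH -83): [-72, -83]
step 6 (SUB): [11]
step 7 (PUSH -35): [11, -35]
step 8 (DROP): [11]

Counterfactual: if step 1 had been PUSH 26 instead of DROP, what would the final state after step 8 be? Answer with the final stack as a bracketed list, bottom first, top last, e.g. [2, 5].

[0, 26, 11]

(re-executing from step 1 with the substitution; state before step 1: [0])
step 1 (PUSH 26): [0, 26]
step 2 (PUSH 69): [0, 26, 69]
step 3 (DROP): [0, 26]
step 4 (PUSH -72): [0, 26, -72]
step 5 (PUSH -83): [0, 26, -72, -83]
step 6 (SUB): [0, 26, 11]
step 7 (PUSH -35): [0, 26, 11, -35]
step 8 (DROP): [0, 26, 11]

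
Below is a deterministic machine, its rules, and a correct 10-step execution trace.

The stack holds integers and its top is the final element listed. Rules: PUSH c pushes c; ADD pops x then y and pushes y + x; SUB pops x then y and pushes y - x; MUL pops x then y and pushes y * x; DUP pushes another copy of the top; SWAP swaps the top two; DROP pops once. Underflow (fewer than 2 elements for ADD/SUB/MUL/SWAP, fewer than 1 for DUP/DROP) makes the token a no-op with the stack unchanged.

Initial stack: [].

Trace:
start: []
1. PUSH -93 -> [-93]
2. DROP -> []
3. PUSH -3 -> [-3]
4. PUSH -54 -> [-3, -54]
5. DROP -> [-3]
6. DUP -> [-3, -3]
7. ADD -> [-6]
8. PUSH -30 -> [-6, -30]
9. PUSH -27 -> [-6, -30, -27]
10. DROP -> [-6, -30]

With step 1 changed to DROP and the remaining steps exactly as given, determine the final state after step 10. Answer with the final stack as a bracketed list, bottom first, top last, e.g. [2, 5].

(re-executing from step 1 with the substitution; state before step 1: [])
1. DROP -> []
2. DROP -> []
3. PUSH -3 -> [-3]
4. PUSH -54 -> [-3, -54]
5. DROP -> [-3]
6. DUP -> [-3, -3]
7. ADD -> [-6]
8. PUSH -30 -> [-6, -30]
9. PUSH -27 -> [-6, -30, -27]
10. DROP -> [-6, -30]

[-6, -30]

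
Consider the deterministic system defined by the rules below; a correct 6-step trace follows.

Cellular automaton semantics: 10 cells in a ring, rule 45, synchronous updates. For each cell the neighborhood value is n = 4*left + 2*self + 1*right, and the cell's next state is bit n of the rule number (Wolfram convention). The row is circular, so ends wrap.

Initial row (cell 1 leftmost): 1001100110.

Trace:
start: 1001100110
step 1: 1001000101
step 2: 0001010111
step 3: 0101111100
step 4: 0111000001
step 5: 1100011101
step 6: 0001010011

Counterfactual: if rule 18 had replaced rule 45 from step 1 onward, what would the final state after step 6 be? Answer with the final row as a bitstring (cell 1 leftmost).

0101101000

(re-executing steps 1..6 under rule 18; state before step 1: 1001100110)
step 1: 0110011000
step 2: 1001100100
step 3: 0110011011
step 4: 0001100000
step 5: 0010010000
step 6: 0101101000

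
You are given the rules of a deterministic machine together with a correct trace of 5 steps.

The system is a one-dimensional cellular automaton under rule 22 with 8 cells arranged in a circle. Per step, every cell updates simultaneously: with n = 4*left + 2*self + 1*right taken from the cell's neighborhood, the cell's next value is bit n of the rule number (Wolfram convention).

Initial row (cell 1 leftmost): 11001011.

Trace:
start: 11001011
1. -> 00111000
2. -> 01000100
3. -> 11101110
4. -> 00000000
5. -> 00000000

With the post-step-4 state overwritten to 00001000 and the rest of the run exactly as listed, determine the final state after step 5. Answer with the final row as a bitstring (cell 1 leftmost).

00011100

state after step 4 := 00001000
5. -> 00011100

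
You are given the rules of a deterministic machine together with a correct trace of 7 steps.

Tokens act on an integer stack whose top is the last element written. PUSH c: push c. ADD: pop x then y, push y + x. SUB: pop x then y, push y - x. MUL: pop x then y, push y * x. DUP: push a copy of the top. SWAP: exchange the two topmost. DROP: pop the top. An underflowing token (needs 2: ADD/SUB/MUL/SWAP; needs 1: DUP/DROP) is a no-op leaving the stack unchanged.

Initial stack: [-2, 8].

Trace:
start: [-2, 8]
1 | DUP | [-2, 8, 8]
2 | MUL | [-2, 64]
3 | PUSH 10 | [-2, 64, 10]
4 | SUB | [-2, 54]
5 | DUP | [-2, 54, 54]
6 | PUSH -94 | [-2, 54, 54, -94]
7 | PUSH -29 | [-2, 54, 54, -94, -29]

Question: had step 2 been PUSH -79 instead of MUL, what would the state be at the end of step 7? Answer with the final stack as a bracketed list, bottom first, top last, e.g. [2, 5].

[-2, 8, 8, -89, -89, -94, -29]

(re-executing from step 2 with the substitution; state before step 2: [-2, 8, 8])
2 | PUSH -79 | [-2, 8, 8, -79]
3 | PUSH 10 | [-2, 8, 8, -79, 10]
4 | SUB | [-2, 8, 8, -89]
5 | DUP | [-2, 8, 8, -89, -89]
6 | PUSH -94 | [-2, 8, 8, -89, -89, -94]
7 | PUSH -29 | [-2, 8, 8, -89, -89, -94, -29]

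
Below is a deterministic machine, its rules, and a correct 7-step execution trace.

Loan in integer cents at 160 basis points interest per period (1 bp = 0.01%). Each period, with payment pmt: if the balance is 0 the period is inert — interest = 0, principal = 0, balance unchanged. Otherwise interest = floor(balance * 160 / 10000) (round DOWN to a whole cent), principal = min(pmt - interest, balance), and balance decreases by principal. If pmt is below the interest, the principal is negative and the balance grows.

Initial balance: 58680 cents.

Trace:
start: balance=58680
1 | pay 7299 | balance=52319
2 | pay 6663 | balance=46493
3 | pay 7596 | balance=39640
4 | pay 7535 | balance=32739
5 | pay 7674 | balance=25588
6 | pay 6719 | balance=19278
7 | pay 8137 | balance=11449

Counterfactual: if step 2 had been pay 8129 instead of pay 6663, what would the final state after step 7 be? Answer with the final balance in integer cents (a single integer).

9862

(re-executing from step 2 with the substitution; state before step 2: balance=52319)
2 | pay 8129 | balance=45027
3 | pay 7596 | balance=38151
4 | pay 7535 | balance=31226
5 | pay 7674 | balance=24051
6 | pay 6719 | balance=17716
7 | pay 8137 | balance=9862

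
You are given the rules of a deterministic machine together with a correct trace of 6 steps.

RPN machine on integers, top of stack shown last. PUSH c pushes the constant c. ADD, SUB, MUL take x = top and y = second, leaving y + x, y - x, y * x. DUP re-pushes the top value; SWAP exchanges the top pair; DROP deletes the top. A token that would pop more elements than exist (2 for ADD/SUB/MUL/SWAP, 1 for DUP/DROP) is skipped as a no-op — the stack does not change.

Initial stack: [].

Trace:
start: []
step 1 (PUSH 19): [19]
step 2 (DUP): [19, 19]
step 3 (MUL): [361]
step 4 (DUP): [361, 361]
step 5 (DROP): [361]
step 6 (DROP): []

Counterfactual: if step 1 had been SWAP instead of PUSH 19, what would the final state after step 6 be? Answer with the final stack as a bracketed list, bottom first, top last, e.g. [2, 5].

(re-executing from step 1 with the substitution; state before step 1: [])
step 1 (SWAP): []
step 2 (DUP): []
step 3 (MUL): []
step 4 (DUP): []
step 5 (DROP): []
step 6 (DROP): []

[]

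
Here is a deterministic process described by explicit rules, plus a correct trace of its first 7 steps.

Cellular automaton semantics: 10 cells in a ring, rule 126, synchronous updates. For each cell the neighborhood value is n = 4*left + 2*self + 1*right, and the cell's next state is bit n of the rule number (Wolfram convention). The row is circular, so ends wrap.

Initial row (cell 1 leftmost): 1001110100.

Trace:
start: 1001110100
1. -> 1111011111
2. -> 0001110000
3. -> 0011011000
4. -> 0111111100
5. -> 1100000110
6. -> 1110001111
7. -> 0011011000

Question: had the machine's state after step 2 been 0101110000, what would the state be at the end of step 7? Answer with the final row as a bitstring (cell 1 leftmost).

0011111110

state after step 2 := 0101110000
3. -> 1111011000
4. -> 1001111101
5. -> 1111000111
6. -> 0001101100
7. -> 0011111110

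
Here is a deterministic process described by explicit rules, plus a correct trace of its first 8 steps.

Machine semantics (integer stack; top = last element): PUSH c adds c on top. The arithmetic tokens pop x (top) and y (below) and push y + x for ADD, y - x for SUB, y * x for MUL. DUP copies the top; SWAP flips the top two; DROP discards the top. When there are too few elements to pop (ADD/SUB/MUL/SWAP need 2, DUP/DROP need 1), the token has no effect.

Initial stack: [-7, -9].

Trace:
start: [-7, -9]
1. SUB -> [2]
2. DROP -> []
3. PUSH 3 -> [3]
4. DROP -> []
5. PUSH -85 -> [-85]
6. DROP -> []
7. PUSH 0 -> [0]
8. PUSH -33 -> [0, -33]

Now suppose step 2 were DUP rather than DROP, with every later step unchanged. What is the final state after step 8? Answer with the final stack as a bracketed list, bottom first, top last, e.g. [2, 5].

[2, 2, 0, -33]

(re-executing from step 2 with the substitution; state before step 2: [2])
2. DUP -> [2, 2]
3. PUSH 3 -> [2, 2, 3]
4. DROP -> [2, 2]
5. PUSH -85 -> [2, 2, -85]
6. DROP -> [2, 2]
7. PUSH 0 -> [2, 2, 0]
8. PUSH -33 -> [2, 2, 0, -33]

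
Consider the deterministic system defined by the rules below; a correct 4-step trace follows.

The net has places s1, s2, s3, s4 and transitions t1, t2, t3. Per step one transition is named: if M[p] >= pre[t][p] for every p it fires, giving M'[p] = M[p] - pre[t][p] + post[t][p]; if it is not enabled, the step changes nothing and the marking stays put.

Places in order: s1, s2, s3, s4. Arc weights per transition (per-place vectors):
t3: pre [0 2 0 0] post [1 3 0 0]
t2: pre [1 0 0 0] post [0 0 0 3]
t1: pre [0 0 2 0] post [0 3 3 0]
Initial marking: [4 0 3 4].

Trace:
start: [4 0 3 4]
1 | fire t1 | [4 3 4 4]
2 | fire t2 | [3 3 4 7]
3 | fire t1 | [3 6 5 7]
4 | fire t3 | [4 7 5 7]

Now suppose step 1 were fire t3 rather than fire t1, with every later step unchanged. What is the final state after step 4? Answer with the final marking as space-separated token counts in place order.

(re-executing from step 1 with the substitution; state before step 1: [4 0 3 4])
1 | fire t3 | [4 0 3 4]
2 | fire t2 | [3 0 3 7]
3 | fire t1 | [3 3 4 7]
4 | fire t3 | [4 4 4 7]

4 4 4 7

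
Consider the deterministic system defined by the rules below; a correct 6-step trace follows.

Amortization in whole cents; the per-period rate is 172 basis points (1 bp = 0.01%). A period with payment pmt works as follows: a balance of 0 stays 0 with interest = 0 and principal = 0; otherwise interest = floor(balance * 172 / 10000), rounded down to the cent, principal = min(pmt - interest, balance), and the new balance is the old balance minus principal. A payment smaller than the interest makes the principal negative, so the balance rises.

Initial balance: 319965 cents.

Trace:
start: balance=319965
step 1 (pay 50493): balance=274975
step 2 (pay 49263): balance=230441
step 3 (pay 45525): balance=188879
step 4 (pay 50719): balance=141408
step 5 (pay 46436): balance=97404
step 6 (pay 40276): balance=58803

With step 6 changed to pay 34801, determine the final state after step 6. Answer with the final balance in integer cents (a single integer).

(re-executing from step 6 with the substitution; state before step 6: balance=97404)
step 6 (pay 34801): balance=64278

64278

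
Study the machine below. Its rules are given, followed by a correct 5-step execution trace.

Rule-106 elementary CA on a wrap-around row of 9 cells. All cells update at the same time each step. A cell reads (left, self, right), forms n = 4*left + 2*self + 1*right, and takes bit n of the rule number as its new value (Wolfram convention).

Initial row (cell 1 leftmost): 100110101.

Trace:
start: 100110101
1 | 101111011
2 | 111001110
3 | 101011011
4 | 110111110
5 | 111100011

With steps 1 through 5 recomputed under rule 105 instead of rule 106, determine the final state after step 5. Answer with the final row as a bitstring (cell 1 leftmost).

(re-executing steps 1..5 under rule 105; state before step 1: 100110101)
1 | 100111011
2 | 100101110
3 | 000011011
4 | 011011111
5 | 111110001

111110001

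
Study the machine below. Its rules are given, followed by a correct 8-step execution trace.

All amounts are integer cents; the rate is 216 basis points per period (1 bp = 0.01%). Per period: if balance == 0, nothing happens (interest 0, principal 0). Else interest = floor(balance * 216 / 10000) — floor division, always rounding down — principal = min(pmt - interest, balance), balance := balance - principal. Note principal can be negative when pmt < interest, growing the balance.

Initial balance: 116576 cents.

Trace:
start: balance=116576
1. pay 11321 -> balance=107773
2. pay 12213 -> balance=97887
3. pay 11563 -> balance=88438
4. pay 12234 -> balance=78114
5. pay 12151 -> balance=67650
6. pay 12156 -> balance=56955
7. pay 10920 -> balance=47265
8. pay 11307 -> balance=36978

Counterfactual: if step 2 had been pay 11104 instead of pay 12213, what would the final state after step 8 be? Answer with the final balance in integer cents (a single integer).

(re-executing from step 2 with the substitution; state before step 2: balance=107773)
2. pay 11104 -> balance=98996
3. pay 11563 -> balance=89571
4. pay 12234 -> balance=79271
5. pay 12151 -> balance=68832
6. pay 12156 -> balance=58162
7. pay 10920 -> balance=48498
8. pay 11307 -> balance=38238

38238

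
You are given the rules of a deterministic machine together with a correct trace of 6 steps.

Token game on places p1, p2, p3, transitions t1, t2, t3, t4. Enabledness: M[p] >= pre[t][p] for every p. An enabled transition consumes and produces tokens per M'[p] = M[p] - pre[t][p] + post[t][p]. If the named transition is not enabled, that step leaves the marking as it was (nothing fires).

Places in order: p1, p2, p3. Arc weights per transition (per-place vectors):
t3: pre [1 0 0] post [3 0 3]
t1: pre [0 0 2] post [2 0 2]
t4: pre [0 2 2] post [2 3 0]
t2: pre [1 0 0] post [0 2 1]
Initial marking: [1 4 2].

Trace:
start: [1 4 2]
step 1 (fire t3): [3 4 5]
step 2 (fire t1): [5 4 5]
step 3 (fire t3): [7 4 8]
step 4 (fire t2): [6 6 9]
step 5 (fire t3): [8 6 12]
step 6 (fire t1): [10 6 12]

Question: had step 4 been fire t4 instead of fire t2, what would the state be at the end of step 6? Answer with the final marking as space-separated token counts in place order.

(re-executing from step 4 with the substitution; state before step 4: [7 4 8])
step 4 (fire t4): [9 5 6]
step 5 (fire t3): [11 5 9]
step 6 (fire t1): [13 5 9]

13 5 9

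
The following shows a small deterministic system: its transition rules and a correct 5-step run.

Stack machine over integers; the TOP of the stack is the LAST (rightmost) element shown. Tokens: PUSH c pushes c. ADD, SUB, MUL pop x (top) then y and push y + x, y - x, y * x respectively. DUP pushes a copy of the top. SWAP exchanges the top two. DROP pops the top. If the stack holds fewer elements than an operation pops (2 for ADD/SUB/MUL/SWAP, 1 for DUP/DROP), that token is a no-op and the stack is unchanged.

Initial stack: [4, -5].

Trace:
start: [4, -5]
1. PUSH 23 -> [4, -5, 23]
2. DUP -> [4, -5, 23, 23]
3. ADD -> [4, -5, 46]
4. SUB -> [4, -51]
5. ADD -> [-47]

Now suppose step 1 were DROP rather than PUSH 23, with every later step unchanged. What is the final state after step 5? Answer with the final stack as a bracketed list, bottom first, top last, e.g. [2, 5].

(re-executing from step 1 with the substitution; state before step 1: [4, -5])
1. DROP -> [4]
2. DUP -> [4, 4]
3. ADD -> [8]
4. SUB -> [8]
5. ADD -> [8]

[8]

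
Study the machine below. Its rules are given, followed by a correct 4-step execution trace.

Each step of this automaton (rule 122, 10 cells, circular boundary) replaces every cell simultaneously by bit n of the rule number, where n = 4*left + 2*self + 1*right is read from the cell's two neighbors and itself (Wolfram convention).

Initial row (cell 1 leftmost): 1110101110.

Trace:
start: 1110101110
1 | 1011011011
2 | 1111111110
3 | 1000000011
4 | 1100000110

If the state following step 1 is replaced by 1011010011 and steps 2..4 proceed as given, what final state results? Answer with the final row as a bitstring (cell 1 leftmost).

1101101110

state after step 1 := 1011010011
2 | 1111101110
3 | 1000111011
4 | 1101101110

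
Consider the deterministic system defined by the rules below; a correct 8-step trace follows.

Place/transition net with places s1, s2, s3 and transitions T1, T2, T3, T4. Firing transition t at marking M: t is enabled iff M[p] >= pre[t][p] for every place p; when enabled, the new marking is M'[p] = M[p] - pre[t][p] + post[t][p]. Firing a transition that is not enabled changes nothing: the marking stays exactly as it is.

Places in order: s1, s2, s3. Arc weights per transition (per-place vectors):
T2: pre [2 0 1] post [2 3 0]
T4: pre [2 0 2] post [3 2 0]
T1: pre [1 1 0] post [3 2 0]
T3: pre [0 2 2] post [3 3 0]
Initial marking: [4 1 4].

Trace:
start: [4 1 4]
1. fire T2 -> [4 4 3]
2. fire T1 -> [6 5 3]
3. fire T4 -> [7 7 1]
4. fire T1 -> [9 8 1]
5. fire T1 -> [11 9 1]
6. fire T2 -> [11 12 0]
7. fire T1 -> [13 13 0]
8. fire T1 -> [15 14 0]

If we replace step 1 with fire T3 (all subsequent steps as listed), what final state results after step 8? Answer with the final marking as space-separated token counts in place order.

15 11 1

(re-executing from step 1 with the substitution; state before step 1: [4 1 4])
1. fire T3 -> [4 1 4]
2. fire T1 -> [6 2 4]
3. fire T4 -> [7 4 2]
4. fire T1 -> [9 5 2]
5. fire T1 -> [11 6 2]
6. fire T2 -> [11 9 1]
7. fire T1 -> [13 10 1]
8. fire T1 -> [15 11 1]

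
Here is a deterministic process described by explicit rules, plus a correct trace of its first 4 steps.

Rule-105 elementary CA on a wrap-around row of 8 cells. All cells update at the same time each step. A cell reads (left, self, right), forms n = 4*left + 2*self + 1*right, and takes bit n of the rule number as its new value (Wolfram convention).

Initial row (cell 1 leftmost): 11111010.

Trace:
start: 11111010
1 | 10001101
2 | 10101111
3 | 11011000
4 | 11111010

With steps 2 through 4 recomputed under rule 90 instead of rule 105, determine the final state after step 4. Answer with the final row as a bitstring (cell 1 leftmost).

(re-executing steps 2..4 under rule 90; state before step 2: 10001101)
2 | 11011101
3 | 01010101
4 | 00000000

00000000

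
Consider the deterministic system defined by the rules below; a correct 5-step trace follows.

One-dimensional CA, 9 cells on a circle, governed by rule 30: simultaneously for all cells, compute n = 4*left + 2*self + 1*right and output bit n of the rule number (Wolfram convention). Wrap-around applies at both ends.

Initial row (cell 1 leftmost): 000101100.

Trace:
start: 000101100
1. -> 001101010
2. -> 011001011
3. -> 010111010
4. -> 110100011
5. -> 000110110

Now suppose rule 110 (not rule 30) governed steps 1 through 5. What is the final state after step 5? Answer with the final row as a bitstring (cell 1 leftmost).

(re-executing steps 1..5 under rule 110; state before step 1: 000101100)
1. -> 001111100
2. -> 011000100
3. -> 111001100
4. -> 101011101
5. -> 111110111

111110111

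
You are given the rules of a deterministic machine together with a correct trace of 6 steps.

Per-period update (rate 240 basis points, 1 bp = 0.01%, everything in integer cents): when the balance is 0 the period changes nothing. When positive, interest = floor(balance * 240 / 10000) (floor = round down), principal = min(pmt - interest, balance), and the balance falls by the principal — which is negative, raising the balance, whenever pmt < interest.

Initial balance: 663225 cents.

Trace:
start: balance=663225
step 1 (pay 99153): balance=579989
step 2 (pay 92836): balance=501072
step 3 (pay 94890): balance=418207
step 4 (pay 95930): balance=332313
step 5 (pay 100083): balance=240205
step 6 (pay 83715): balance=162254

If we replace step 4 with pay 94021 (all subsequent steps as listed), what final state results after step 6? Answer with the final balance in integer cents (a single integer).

164256

(re-executing from step 4 with the substitution; state before step 4: balance=418207)
step 4 (pay 94021): balance=334222
step 5 (pay 100083): balance=242160
step 6 (pay 83715): balance=164256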